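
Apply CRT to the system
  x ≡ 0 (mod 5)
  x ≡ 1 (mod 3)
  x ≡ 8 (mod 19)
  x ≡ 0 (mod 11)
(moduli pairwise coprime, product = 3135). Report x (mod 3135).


Product of moduli M = 5 · 3 · 19 · 11 = 3135.
Merge one congruence at a time:
  Start: x ≡ 0 (mod 5).
  Combine with x ≡ 1 (mod 3); new modulus lcm = 15.
    Write x = 0 + 5·t and substitute into x ≡ 1 (mod 3): 5·t ≡ 1 − 0 = 1 (mod 3).
    Reduce coefficients mod 3: 2·t ≡ 1 (mod 3).
    The inverse of 2 mod 3 is 2 (since 2·2 = 4 = 1·3 + 1), so t ≡ 2·1 = 2 ≡ 2 (mod 3).
    Then x = 0 + 5·2 = 10, valid modulo lcm(5, 3) = 15: x ≡ 10 (mod 15).
  Combine with x ≡ 8 (mod 19); new modulus lcm = 285.
    Write x = 10 + 15·t and substitute into x ≡ 8 (mod 19): 15·t ≡ 8 − 10 = -2 (mod 19).
    Reduce coefficients mod 19: 15·t ≡ 17 (mod 19).
    The inverse of 15 mod 19 is 14 (since 15·14 = 210 = 11·19 + 1), so t ≡ 14·17 = 238 ≡ 10 (mod 19).
    Then x = 10 + 15·10 = 160, valid modulo lcm(15, 19) = 285: x ≡ 160 (mod 285).
  Combine with x ≡ 0 (mod 11); new modulus lcm = 3135.
    Write x = 160 + 285·t and substitute into x ≡ 0 (mod 11): 285·t ≡ 0 − 160 = -160 (mod 11).
    Reduce coefficients mod 11: 10·t ≡ 5 (mod 11).
    The inverse of 10 mod 11 is 10 (since 10·10 = 100 = 9·11 + 1), so t ≡ 10·5 = 50 ≡ 6 (mod 11).
    Then x = 160 + 285·6 = 1870, valid modulo lcm(285, 11) = 3135: x ≡ 1870 (mod 3135).
Verify against each original: 1870 mod 5 = 0, 1870 mod 3 = 1, 1870 mod 19 = 8, 1870 mod 11 = 0.

x ≡ 1870 (mod 3135).


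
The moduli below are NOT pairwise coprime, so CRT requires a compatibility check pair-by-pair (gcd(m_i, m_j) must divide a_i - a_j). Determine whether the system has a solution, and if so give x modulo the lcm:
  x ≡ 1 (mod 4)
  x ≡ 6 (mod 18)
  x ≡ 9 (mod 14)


Moduli 4, 18, 14 are not pairwise coprime, so CRT works modulo lcm(m_i) when all pairwise compatibility conditions hold.
Pairwise compatibility: gcd(m_i, m_j) must divide a_i - a_j for every pair.
Merge one congruence at a time:
  Start: x ≡ 1 (mod 4).
  Combine with x ≡ 6 (mod 18): gcd(4, 18) = 2, and 6 - 1 = 5 is NOT divisible by 2.
    ⇒ system is inconsistent (no integer solution).

No solution (the system is inconsistent).


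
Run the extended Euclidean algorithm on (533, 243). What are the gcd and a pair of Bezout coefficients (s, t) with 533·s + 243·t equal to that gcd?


Euclidean algorithm on (533, 243) — divide until remainder is 0:
  533 = 2 · 243 + 47
  243 = 5 · 47 + 8
  47 = 5 · 8 + 7
  8 = 1 · 7 + 1
  7 = 7 · 1 + 0
gcd(533, 243) = 1.
Track Bezout coefficients alongside the remainders: start with r₀ = 533 = a·1 + b·0 (s = 1, t = 0) and r₁ = 243 = a·0 + b·1 (s = 0, t = 1); each new remainder r_{k+1} = r_{k-1} − q_k·r_k inherits s_{k+1} = s_{k-1} − q_k·s_k, t_{k+1} = t_{k-1} − q_k·t_k, so r_k = a·s_k + b·t_k at every step:
  q = 2: r = 47, s = 1 − 2·0 = 1, t = 0 − 2·1 = -2  (check: 533·1 + 243·(-2) = 47)
  q = 5: r = 8, s = 0 − 5·1 = -5, t = 1 − 5·(-2) = 11  (check: 533·(-5) + 243·11 = 8)
  q = 5: r = 7, s = 1 − 5·(-5) = 26, t = -2 − 5·11 = -57  (check: 533·26 + 243·(-57) = 7)
  q = 1: r = 1, s = -5 − 1·26 = -31, t = 11 − 1·(-57) = 68  (check: 533·(-31) + 243·68 = 1)
The row with r = 1 (the gcd) gives the Bezout coefficients s = -31, t = 68.
Result: 533 · (-31) + 243 · (68) = 1.

gcd(533, 243) = 1; s = -31, t = 68 (check: 533·(-31) + 243·68 = 1).


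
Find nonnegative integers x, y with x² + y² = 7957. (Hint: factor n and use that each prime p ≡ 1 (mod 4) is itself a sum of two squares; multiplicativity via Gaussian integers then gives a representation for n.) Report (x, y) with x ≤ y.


Step 1: Factor n = 7957 = 73 · 109.
Step 2: Check the mod-4 condition on each prime factor: 73 ≡ 1 (mod 4), exponent 1; 109 ≡ 1 (mod 4), exponent 1.
All primes ≡ 3 (mod 4) appear to even exponent (or don't appear), so by the two-squares theorem n IS expressible as a sum of two squares.
Step 3: Build a representation. Here n = 73 · 109 is a product of primes ≡ 1 (mod 4). Each prime p ≡ 1 (mod 4) is itself a sum of two squares; find a² by testing p − a² for a perfect square:
  73: 73 − 1² = 72, 73 − 2² = 69, 73 − 3² = 64 = 8² ⇒ 73 = 3² + 8².
  109: 109 − 1² = 108, 109 − 2² = 105, 109 − 3² = 100 = 10² ⇒ 109 = 3² + 10².
  Combine using the Brahmagupta–Fibonacci identity (a² + b²)(c² + d²) = (ac − bd)² + (ad + bc)² = (ac + bd)² + (ad − bc)²:
  73 · 109 = 7957: from (3² + 8²)(3² + 10²), take (3·3 − 8·10, 3·10 + 8·3) = (9 − 80, 30 + 24) = (-71, 54); dropping signs (only squares matter) gives (71, 54); check 71² + 54² = 5041 + 2916 = 7957 ✓.
Step 4: Order so x ≤ y and verify: 54² + 71² = 2916 + 5041 = 7957 = n. ✓

n = 7957 = 54² + 71² (one valid representation with x ≤ y).


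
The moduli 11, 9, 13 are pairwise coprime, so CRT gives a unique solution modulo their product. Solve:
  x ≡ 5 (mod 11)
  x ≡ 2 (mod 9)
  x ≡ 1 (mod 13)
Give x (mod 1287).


Moduli 11, 9, 13 are pairwise coprime; by CRT there is a unique solution modulo M = 11 · 9 · 13 = 1287.
Solve pairwise, accumulating the modulus:
  Start with x ≡ 5 (mod 11).
  Combine with x ≡ 2 (mod 9): since gcd(11, 9) = 1, we get a unique residue mod 99.
    Write x = 5 + 11·t and substitute into x ≡ 2 (mod 9): 11·t ≡ 2 − 5 = -3 (mod 9).
    Reduce coefficients mod 9: 2·t ≡ 6 (mod 9).
    The inverse of 2 mod 9 is 5 (since 2·5 = 10 = 1·9 + 1), so t ≡ 5·6 = 30 ≡ 3 (mod 9).
    Then x = 5 + 11·3 = 38, valid modulo lcm(11, 9) = 99: x ≡ 38 (mod 99).
  Combine with x ≡ 1 (mod 13): since gcd(99, 13) = 1, we get a unique residue mod 1287.
    Write x = 38 + 99·t and substitute into x ≡ 1 (mod 13): 99·t ≡ 1 − 38 = -37 (mod 13).
    Reduce coefficients mod 13: 8·t ≡ 2 (mod 13).
    The inverse of 8 mod 13 is 5 (since 8·5 = 40 = 3·13 + 1), so t ≡ 5·2 = 10 ≡ 10 (mod 13).
    Then x = 38 + 99·10 = 1028, valid modulo lcm(99, 13) = 1287: x ≡ 1028 (mod 1287).
Verify: 1028 mod 11 = 5 ✓, 1028 mod 9 = 2 ✓, 1028 mod 13 = 1 ✓.

x ≡ 1028 (mod 1287).


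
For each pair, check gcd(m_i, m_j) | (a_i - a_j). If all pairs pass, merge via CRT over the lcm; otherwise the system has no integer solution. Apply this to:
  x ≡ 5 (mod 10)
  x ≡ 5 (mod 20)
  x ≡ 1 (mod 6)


Moduli 10, 20, 6 are not pairwise coprime, so CRT works modulo lcm(m_i) when all pairwise compatibility conditions hold.
Pairwise compatibility: gcd(m_i, m_j) must divide a_i - a_j for every pair.
Merge one congruence at a time:
  Start: x ≡ 5 (mod 10).
  Combine with x ≡ 5 (mod 20): gcd(10, 20) = 10; 5 - 5 = 0, which IS divisible by 10, so compatible.
    Write x = 5 + 10·t and substitute into x ≡ 5 (mod 20): 10·t ≡ 5 − 5 = 0 (mod 20).
    Divide the congruence (and modulus) by g = 10: 1·t ≡ 0 (mod 2).
    So t ≡ 0 (mod 2).
    Then x = 5 + 10·0 = 5, valid modulo lcm(10, 20) = 20: x ≡ 5 (mod 20).
  Combine with x ≡ 1 (mod 6): gcd(20, 6) = 2; 1 - 5 = -4, which IS divisible by 2, so compatible.
    Write x = 5 + 20·t and substitute into x ≡ 1 (mod 6): 20·t ≡ 1 − 5 = -4 (mod 6).
    Divide the congruence (and modulus) by g = 2: 10·t ≡ -2 (mod 3).
    Reduce coefficients mod 3: 1·t ≡ 1 (mod 3).
    So t ≡ 1 (mod 3).
    Then x = 5 + 20·1 = 25, valid modulo lcm(20, 6) = 60: x ≡ 25 (mod 60).
Verify: 25 mod 10 = 5, 25 mod 20 = 5, 25 mod 6 = 1.

x ≡ 25 (mod 60).


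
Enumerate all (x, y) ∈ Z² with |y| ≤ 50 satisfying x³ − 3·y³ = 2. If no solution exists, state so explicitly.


The equation is x³ - 3y³ = 2. For fixed y, x³ = 3·y³ + 2, so a solution requires the RHS to be a perfect cube.
Strategy: iterate y from -50 to 50, compute RHS = 3·y³ + 2, and check whether it is a (positive or negative) perfect cube.
Check small values of y:
  y = 0: RHS = 2 is not a perfect cube.
  y = 1: RHS = 5 is not a perfect cube.
  y = -1: RHS = -1 = (-1)³ ⇒ x = -1 works.
  y = 2: RHS = 26 is not a perfect cube.
  y = -2: RHS = -22 is not a perfect cube.
  y = 3: RHS = 83 is not a perfect cube.
  y = -3: RHS = -79 is not a perfect cube.
Continuing the search up to |y| = 50 finds no further solutions beyond those listed.
Collected solutions: (-1, -1).

Solutions (with |y| ≤ 50): (-1, -1).


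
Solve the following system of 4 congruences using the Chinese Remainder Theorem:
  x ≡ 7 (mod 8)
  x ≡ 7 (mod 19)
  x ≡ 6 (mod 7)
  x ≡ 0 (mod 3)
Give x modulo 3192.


Product of moduli M = 8 · 19 · 7 · 3 = 3192.
Merge one congruence at a time:
  Start: x ≡ 7 (mod 8).
  Combine with x ≡ 7 (mod 19); new modulus lcm = 152.
    Write x = 7 + 8·t and substitute into x ≡ 7 (mod 19): 8·t ≡ 7 − 7 = 0 (mod 19).
    The inverse of 8 mod 19 is 12 (since 8·12 = 96 = 5·19 + 1), so t ≡ 12·0 = 0 ≡ 0 (mod 19).
    Then x = 7 + 8·0 = 7, valid modulo lcm(8, 19) = 152: x ≡ 7 (mod 152).
  Combine with x ≡ 6 (mod 7); new modulus lcm = 1064.
    Write x = 7 + 152·t and substitute into x ≡ 6 (mod 7): 152·t ≡ 6 − 7 = -1 (mod 7).
    Reduce coefficients mod 7: 5·t ≡ 6 (mod 7).
    The inverse of 5 mod 7 is 3 (since 5·3 = 15 = 2·7 + 1), so t ≡ 3·6 = 18 ≡ 4 (mod 7).
    Then x = 7 + 152·4 = 615, valid modulo lcm(152, 7) = 1064: x ≡ 615 (mod 1064).
  Combine with x ≡ 0 (mod 3); new modulus lcm = 3192.
    Write x = 615 + 1064·t and substitute into x ≡ 0 (mod 3): 1064·t ≡ 0 − 615 = -615 (mod 3).
    Reduce coefficients mod 3: 2·t ≡ 0 (mod 3).
    The inverse of 2 mod 3 is 2 (since 2·2 = 4 = 1·3 + 1), so t ≡ 2·0 = 0 ≡ 0 (mod 3).
    Then x = 615 + 1064·0 = 615, valid modulo lcm(1064, 3) = 3192: x ≡ 615 (mod 3192).
Verify against each original: 615 mod 8 = 7, 615 mod 19 = 7, 615 mod 7 = 6, 615 mod 3 = 0.

x ≡ 615 (mod 3192).


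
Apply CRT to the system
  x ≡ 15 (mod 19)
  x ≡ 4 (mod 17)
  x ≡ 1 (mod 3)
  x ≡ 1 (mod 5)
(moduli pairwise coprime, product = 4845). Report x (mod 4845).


Product of moduli M = 19 · 17 · 3 · 5 = 4845.
Merge one congruence at a time:
  Start: x ≡ 15 (mod 19).
  Combine with x ≡ 4 (mod 17); new modulus lcm = 323.
    Write x = 15 + 19·t and substitute into x ≡ 4 (mod 17): 19·t ≡ 4 − 15 = -11 (mod 17).
    Reduce coefficients mod 17: 2·t ≡ 6 (mod 17).
    The inverse of 2 mod 17 is 9 (since 2·9 = 18 = 1·17 + 1), so t ≡ 9·6 = 54 ≡ 3 (mod 17).
    Then x = 15 + 19·3 = 72, valid modulo lcm(19, 17) = 323: x ≡ 72 (mod 323).
  Combine with x ≡ 1 (mod 3); new modulus lcm = 969.
    Write x = 72 + 323·t and substitute into x ≡ 1 (mod 3): 323·t ≡ 1 − 72 = -71 (mod 3).
    Reduce coefficients mod 3: 2·t ≡ 1 (mod 3).
    The inverse of 2 mod 3 is 2 (since 2·2 = 4 = 1·3 + 1), so t ≡ 2·1 = 2 ≡ 2 (mod 3).
    Then x = 72 + 323·2 = 718, valid modulo lcm(323, 3) = 969: x ≡ 718 (mod 969).
  Combine with x ≡ 1 (mod 5); new modulus lcm = 4845.
    Write x = 718 + 969·t and substitute into x ≡ 1 (mod 5): 969·t ≡ 1 − 718 = -717 (mod 5).
    Reduce coefficients mod 5: 4·t ≡ 3 (mod 5).
    The inverse of 4 mod 5 is 4 (since 4·4 = 16 = 3·5 + 1), so t ≡ 4·3 = 12 ≡ 2 (mod 5).
    Then x = 718 + 969·2 = 2656, valid modulo lcm(969, 5) = 4845: x ≡ 2656 (mod 4845).
Verify against each original: 2656 mod 19 = 15, 2656 mod 17 = 4, 2656 mod 3 = 1, 2656 mod 5 = 1.

x ≡ 2656 (mod 4845).


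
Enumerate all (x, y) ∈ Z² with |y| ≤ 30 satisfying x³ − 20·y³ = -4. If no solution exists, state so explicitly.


The equation is x³ - 20y³ = -4. For fixed y, x³ = 20·y³ − 4, so a solution requires the RHS to be a perfect cube.
Strategy: iterate y from -30 to 30, compute RHS = 20·y³ − 4, and check whether it is a (positive or negative) perfect cube.
Check small values of y:
  y = 0: RHS = -4 is not a perfect cube.
  y = 1: RHS = 16 is not a perfect cube.
  y = -1: RHS = -24 is not a perfect cube.
  y = 2: RHS = 156 is not a perfect cube.
  y = -2: RHS = -164 is not a perfect cube.
  y = 3: RHS = 536 is not a perfect cube.
  y = -3: RHS = -544 is not a perfect cube.
Continuing the search up to |y| = 30 finds no solutions either.
No (x, y) in the scanned range satisfies the equation.

No integer solutions with |y| ≤ 30.


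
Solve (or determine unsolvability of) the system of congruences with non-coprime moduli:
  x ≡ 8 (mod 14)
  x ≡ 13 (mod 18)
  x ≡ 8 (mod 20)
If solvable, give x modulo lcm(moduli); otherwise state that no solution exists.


Moduli 14, 18, 20 are not pairwise coprime, so CRT works modulo lcm(m_i) when all pairwise compatibility conditions hold.
Pairwise compatibility: gcd(m_i, m_j) must divide a_i - a_j for every pair.
Merge one congruence at a time:
  Start: x ≡ 8 (mod 14).
  Combine with x ≡ 13 (mod 18): gcd(14, 18) = 2, and 13 - 8 = 5 is NOT divisible by 2.
    ⇒ system is inconsistent (no integer solution).

No solution (the system is inconsistent).


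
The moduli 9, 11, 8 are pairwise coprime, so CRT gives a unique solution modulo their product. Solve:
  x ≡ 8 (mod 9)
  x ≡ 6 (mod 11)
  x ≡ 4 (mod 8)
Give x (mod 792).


Moduli 9, 11, 8 are pairwise coprime; by CRT there is a unique solution modulo M = 9 · 11 · 8 = 792.
Solve pairwise, accumulating the modulus:
  Start with x ≡ 8 (mod 9).
  Combine with x ≡ 6 (mod 11): since gcd(9, 11) = 1, we get a unique residue mod 99.
    Write x = 8 + 9·t and substitute into x ≡ 6 (mod 11): 9·t ≡ 6 − 8 = -2 (mod 11).
    Reduce coefficients mod 11: 9·t ≡ 9 (mod 11).
    The inverse of 9 mod 11 is 5 (since 9·5 = 45 = 4·11 + 1), so t ≡ 5·9 = 45 ≡ 1 (mod 11).
    Then x = 8 + 9·1 = 17, valid modulo lcm(9, 11) = 99: x ≡ 17 (mod 99).
  Combine with x ≡ 4 (mod 8): since gcd(99, 8) = 1, we get a unique residue mod 792.
    Write x = 17 + 99·t and substitute into x ≡ 4 (mod 8): 99·t ≡ 4 − 17 = -13 (mod 8).
    Reduce coefficients mod 8: 3·t ≡ 3 (mod 8).
    The inverse of 3 mod 8 is 3 (since 3·3 = 9 = 1·8 + 1), so t ≡ 3·3 = 9 ≡ 1 (mod 8).
    Then x = 17 + 99·1 = 116, valid modulo lcm(99, 8) = 792: x ≡ 116 (mod 792).
Verify: 116 mod 9 = 8 ✓, 116 mod 11 = 6 ✓, 116 mod 8 = 4 ✓.

x ≡ 116 (mod 792).


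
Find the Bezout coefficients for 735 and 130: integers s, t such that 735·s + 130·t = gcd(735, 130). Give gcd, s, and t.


Euclidean algorithm on (735, 130) — divide until remainder is 0:
  735 = 5 · 130 + 85
  130 = 1 · 85 + 45
  85 = 1 · 45 + 40
  45 = 1 · 40 + 5
  40 = 8 · 5 + 0
gcd(735, 130) = 5.
Track Bezout coefficients alongside the remainders: start with r₀ = 735 = a·1 + b·0 (s = 1, t = 0) and r₁ = 130 = a·0 + b·1 (s = 0, t = 1); each new remainder r_{k+1} = r_{k-1} − q_k·r_k inherits s_{k+1} = s_{k-1} − q_k·s_k, t_{k+1} = t_{k-1} − q_k·t_k, so r_k = a·s_k + b·t_k at every step:
  q = 5: r = 85, s = 1 − 5·0 = 1, t = 0 − 5·1 = -5  (check: 735·1 + 130·(-5) = 85)
  q = 1: r = 45, s = 0 − 1·1 = -1, t = 1 − 1·(-5) = 6  (check: 735·(-1) + 130·6 = 45)
  q = 1: r = 40, s = 1 − 1·(-1) = 2, t = -5 − 1·6 = -11  (check: 735·2 + 130·(-11) = 40)
  q = 1: r = 5, s = -1 − 1·2 = -3, t = 6 − 1·(-11) = 17  (check: 735·(-3) + 130·17 = 5)
The row with r = 5 (the gcd) gives the Bezout coefficients s = -3, t = 17.
Result: 735 · (-3) + 130 · (17) = 5.

gcd(735, 130) = 5; s = -3, t = 17 (check: 735·(-3) + 130·17 = 5).


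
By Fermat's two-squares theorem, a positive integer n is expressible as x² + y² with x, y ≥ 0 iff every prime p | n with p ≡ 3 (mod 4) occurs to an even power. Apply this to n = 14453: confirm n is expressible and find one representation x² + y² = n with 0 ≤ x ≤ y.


Step 1: Factor n = 14453 = 97 · 149.
Step 2: Check the mod-4 condition on each prime factor: 97 ≡ 1 (mod 4), exponent 1; 149 ≡ 1 (mod 4), exponent 1.
All primes ≡ 3 (mod 4) appear to even exponent (or don't appear), so by the two-squares theorem n IS expressible as a sum of two squares.
Step 3: Build a representation. Here n = 97 · 149 is a product of primes ≡ 1 (mod 4). Each prime p ≡ 1 (mod 4) is itself a sum of two squares; find a² by testing p − a² for a perfect square:
  97: 97 − 1² = 96, 97 − 2² = 93, 97 − 3² = 88, 97 − 4² = 81 = 9² ⇒ 97 = 4² + 9².
  149: 149 − 1² = 148, 149 − 2² = 145, 149 − 3² = 140, 149 − 4² = 133, 149 − 5² = 124, 149 − 6² = 113, 149 − 7² = 100 = 10² ⇒ 149 = 7² + 10².
  Combine using the Brahmagupta–Fibonacci identity (a² + b²)(c² + d²) = (ac − bd)² + (ad + bc)² = (ac + bd)² + (ad − bc)²:
  97 · 149 = 14453: from (4² + 9²)(7² + 10²), take (4·7 − 9·10, 4·10 + 9·7) = (28 − 90, 40 + 63) = (-62, 103); dropping signs (only squares matter) gives (62, 103); check 62² + 103² = 3844 + 10609 = 14453 ✓.
Step 4: Order so x ≤ y and verify: 62² + 103² = 3844 + 10609 = 14453 = n. ✓

n = 14453 = 62² + 103² (one valid representation with x ≤ y).


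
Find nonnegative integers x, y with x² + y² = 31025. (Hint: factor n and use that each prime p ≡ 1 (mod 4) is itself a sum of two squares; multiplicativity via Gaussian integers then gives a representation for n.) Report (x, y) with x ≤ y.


Step 1: Factor n = 31025 = 5^2 · 17 · 73.
Step 2: Check the mod-4 condition on each prime factor: 5 ≡ 1 (mod 4), exponent 2; 17 ≡ 1 (mod 4), exponent 1; 73 ≡ 1 (mod 4), exponent 1.
All primes ≡ 3 (mod 4) appear to even exponent (or don't appear), so by the two-squares theorem n IS expressible as a sum of two squares.
Step 3: Build a representation. Group n = k² · m with k = 5 and m = 17 · 73 = 1241 (a product of primes ≡ 1 (mod 4)); a representation of m scales to one of n via (k·x)² + (k·y)² = k²(x² + y²). Each prime p ≡ 1 (mod 4) is itself a sum of two squares; find a² by testing p − a² for a perfect square:
  17: 17 − 1² = 16 = 4² ⇒ 17 = 1² + 4².
  73: 73 − 1² = 72, 73 − 2² = 69, 73 − 3² = 64 = 8² ⇒ 73 = 3² + 8².
  Combine using the Brahmagupta–Fibonacci identity (a² + b²)(c² + d²) = (ac − bd)² + (ad + bc)² = (ac + bd)² + (ad − bc)²:
  17 · 73 = 1241: from (1² + 4²)(3² + 8²), take (1·3 − 4·8, 1·8 + 4·3) = (3 − 32, 8 + 12) = (-29, 20); dropping signs (only squares matter) gives (29, 20); check 29² + 20² = 841 + 400 = 1241 ✓.
  Scale by k = 5: (5·29, 5·20) = (145, 100).
Step 4: Order so x ≤ y and verify: 100² + 145² = 10000 + 21025 = 31025 = n. ✓

n = 31025 = 100² + 145² (one valid representation with x ≤ y).


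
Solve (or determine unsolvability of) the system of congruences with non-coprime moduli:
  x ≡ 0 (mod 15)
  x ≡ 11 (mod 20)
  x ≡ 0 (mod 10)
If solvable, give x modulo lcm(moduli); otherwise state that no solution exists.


Moduli 15, 20, 10 are not pairwise coprime, so CRT works modulo lcm(m_i) when all pairwise compatibility conditions hold.
Pairwise compatibility: gcd(m_i, m_j) must divide a_i - a_j for every pair.
Merge one congruence at a time:
  Start: x ≡ 0 (mod 15).
  Combine with x ≡ 11 (mod 20): gcd(15, 20) = 5, and 11 - 0 = 11 is NOT divisible by 5.
    ⇒ system is inconsistent (no integer solution).

No solution (the system is inconsistent).


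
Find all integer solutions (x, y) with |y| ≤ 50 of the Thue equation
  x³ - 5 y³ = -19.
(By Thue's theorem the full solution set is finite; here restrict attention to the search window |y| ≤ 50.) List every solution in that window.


The equation is x³ - 5y³ = -19. For fixed y, x³ = 5·y³ − 19, so a solution requires the RHS to be a perfect cube.
Strategy: iterate y from -50 to 50, compute RHS = 5·y³ − 19, and check whether it is a (positive or negative) perfect cube.
Check small values of y:
  y = 0: RHS = -19 is not a perfect cube.
  y = 1: RHS = -14 is not a perfect cube.
  y = -1: RHS = -24 is not a perfect cube.
  y = 2: RHS = 21 is not a perfect cube.
  y = -2: RHS = -59 is not a perfect cube.
  y = 3: RHS = 116 is not a perfect cube.
  y = -3: RHS = -154 is not a perfect cube.
Continuing the search up to |y| = 50 finds no solutions either.
No (x, y) in the scanned range satisfies the equation.

No integer solutions with |y| ≤ 50.


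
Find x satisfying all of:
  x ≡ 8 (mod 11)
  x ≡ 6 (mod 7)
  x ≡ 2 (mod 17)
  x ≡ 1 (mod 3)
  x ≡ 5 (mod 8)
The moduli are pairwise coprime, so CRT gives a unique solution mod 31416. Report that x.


Product of moduli M = 11 · 7 · 17 · 3 · 8 = 31416.
Merge one congruence at a time:
  Start: x ≡ 8 (mod 11).
  Combine with x ≡ 6 (mod 7); new modulus lcm = 77.
    Write x = 8 + 11·t and substitute into x ≡ 6 (mod 7): 11·t ≡ 6 − 8 = -2 (mod 7).
    Reduce coefficients mod 7: 4·t ≡ 5 (mod 7).
    The inverse of 4 mod 7 is 2 (since 4·2 = 8 = 1·7 + 1), so t ≡ 2·5 = 10 ≡ 3 (mod 7).
    Then x = 8 + 11·3 = 41, valid modulo lcm(11, 7) = 77: x ≡ 41 (mod 77).
  Combine with x ≡ 2 (mod 17); new modulus lcm = 1309.
    Write x = 41 + 77·t and substitute into x ≡ 2 (mod 17): 77·t ≡ 2 − 41 = -39 (mod 17).
    Reduce coefficients mod 17: 9·t ≡ 12 (mod 17).
    The inverse of 9 mod 17 is 2 (since 9·2 = 18 = 1·17 + 1), so t ≡ 2·12 = 24 ≡ 7 (mod 17).
    Then x = 41 + 77·7 = 580, valid modulo lcm(77, 17) = 1309: x ≡ 580 (mod 1309).
  Combine with x ≡ 1 (mod 3); new modulus lcm = 3927.
    Write x = 580 + 1309·t and substitute into x ≡ 1 (mod 3): 1309·t ≡ 1 − 580 = -579 (mod 3).
    Reduce coefficients mod 3: 1·t ≡ 0 (mod 3).
    So t ≡ 0 (mod 3).
    Then x = 580 + 1309·0 = 580, valid modulo lcm(1309, 3) = 3927: x ≡ 580 (mod 3927).
  Combine with x ≡ 5 (mod 8); new modulus lcm = 31416.
    Write x = 580 + 3927·t and substitute into x ≡ 5 (mod 8): 3927·t ≡ 5 − 580 = -575 (mod 8).
    Reduce coefficients mod 8: 7·t ≡ 1 (mod 8).
    The inverse of 7 mod 8 is 7 (since 7·7 = 49 = 6·8 + 1), so t ≡ 7·1 = 7 ≡ 7 (mod 8).
    Then x = 580 + 3927·7 = 28069, valid modulo lcm(3927, 8) = 31416: x ≡ 28069 (mod 31416).
Verify against each original: 28069 mod 11 = 8, 28069 mod 7 = 6, 28069 mod 17 = 2, 28069 mod 3 = 1, 28069 mod 8 = 5.

x ≡ 28069 (mod 31416).


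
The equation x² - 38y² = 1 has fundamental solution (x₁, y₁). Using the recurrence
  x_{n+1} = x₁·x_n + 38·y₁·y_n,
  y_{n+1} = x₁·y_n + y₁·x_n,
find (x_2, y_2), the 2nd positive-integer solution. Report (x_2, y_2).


Step 1: Find the fundamental solution (x₁, y₁) of x² - 38y² = 1.
  Expand √38 as a continued fraction. a₀ = ⌊√38⌋ = 6; iterate m_{k+1} = d_k·a_k − m_k, d_{k+1} = (38 − m_{k+1}²)/d_k, a_{k+1} = ⌊(a₀ + m_{k+1})/d_{k+1}⌋ (starting m₀ = 0, d₀ = 1), with convergents p_k = a_k·p_{k-1} + p_{k-2}, q_k = a_k·q_{k-1} + q_{k-2} (p₋₁ = 1, q₋₁ = 0):
  k = 0: a₀ = 6; p₀/q₀ = 6/1; p₀² − 38·q₀² = 36 − 38 = -2.
  k = 1: m = 6, d = 2, a = ⌊(6 + 6)/2⌋ = 6; p/q = (6·6 + 1)/(6·1 + 0) = 37/6; p² − 38·q² = 1369 − 1368 = 1.
  The first convergent with p² − 38·q² = 1 gives the fundamental solution (x₁, y₁) = (37, 6).
Step 2: Apply the recurrence (x_{n+1}, y_{n+1}) = (x₁x_n + 38y₁y_n, x₁y_n + y₁x_n) repeatedly.
  From (x_1, y_1) = (37, 6): x_2 = 37·37 + 38·6·6 = 2737; y_2 = 37·6 + 6·37 = 444.
Step 3: Verify x_2² - 38·y_2² = 7491169 - 7491168 = 1 (should be 1). ✓

(x_1, y_1) = (37, 6); (x_2, y_2) = (2737, 444).


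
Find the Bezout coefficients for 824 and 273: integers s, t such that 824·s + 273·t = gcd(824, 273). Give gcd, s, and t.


Euclidean algorithm on (824, 273) — divide until remainder is 0:
  824 = 3 · 273 + 5
  273 = 54 · 5 + 3
  5 = 1 · 3 + 2
  3 = 1 · 2 + 1
  2 = 2 · 1 + 0
gcd(824, 273) = 1.
Track Bezout coefficients alongside the remainders: start with r₀ = 824 = a·1 + b·0 (s = 1, t = 0) and r₁ = 273 = a·0 + b·1 (s = 0, t = 1); each new remainder r_{k+1} = r_{k-1} − q_k·r_k inherits s_{k+1} = s_{k-1} − q_k·s_k, t_{k+1} = t_{k-1} − q_k·t_k, so r_k = a·s_k + b·t_k at every step:
  q = 3: r = 5, s = 1 − 3·0 = 1, t = 0 − 3·1 = -3  (check: 824·1 + 273·(-3) = 5)
  q = 54: r = 3, s = 0 − 54·1 = -54, t = 1 − 54·(-3) = 163  (check: 824·(-54) + 273·163 = 3)
  q = 1: r = 2, s = 1 − 1·(-54) = 55, t = -3 − 1·163 = -166  (check: 824·55 + 273·(-166) = 2)
  q = 1: r = 1, s = -54 − 1·55 = -109, t = 163 − 1·(-166) = 329  (check: 824·(-109) + 273·329 = 1)
The row with r = 1 (the gcd) gives the Bezout coefficients s = -109, t = 329.
Result: 824 · (-109) + 273 · (329) = 1.

gcd(824, 273) = 1; s = -109, t = 329 (check: 824·(-109) + 273·329 = 1).


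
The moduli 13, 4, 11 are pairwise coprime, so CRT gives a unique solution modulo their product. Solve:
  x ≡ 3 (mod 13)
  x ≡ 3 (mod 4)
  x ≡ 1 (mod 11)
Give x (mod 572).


Moduli 13, 4, 11 are pairwise coprime; by CRT there is a unique solution modulo M = 13 · 4 · 11 = 572.
Solve pairwise, accumulating the modulus:
  Start with x ≡ 3 (mod 13).
  Combine with x ≡ 3 (mod 4): since gcd(13, 4) = 1, we get a unique residue mod 52.
    Write x = 3 + 13·t and substitute into x ≡ 3 (mod 4): 13·t ≡ 3 − 3 = 0 (mod 4).
    Reduce coefficients mod 4: 1·t ≡ 0 (mod 4).
    So t ≡ 0 (mod 4).
    Then x = 3 + 13·0 = 3, valid modulo lcm(13, 4) = 52: x ≡ 3 (mod 52).
  Combine with x ≡ 1 (mod 11): since gcd(52, 11) = 1, we get a unique residue mod 572.
    Write x = 3 + 52·t and substitute into x ≡ 1 (mod 11): 52·t ≡ 1 − 3 = -2 (mod 11).
    Reduce coefficients mod 11: 8·t ≡ 9 (mod 11).
    The inverse of 8 mod 11 is 7 (since 8·7 = 56 = 5·11 + 1), so t ≡ 7·9 = 63 ≡ 8 (mod 11).
    Then x = 3 + 52·8 = 419, valid modulo lcm(52, 11) = 572: x ≡ 419 (mod 572).
Verify: 419 mod 13 = 3 ✓, 419 mod 4 = 3 ✓, 419 mod 11 = 1 ✓.

x ≡ 419 (mod 572).


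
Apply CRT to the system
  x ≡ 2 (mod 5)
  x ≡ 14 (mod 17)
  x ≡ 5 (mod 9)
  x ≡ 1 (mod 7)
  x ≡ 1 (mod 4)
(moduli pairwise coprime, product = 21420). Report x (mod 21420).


Product of moduli M = 5 · 17 · 9 · 7 · 4 = 21420.
Merge one congruence at a time:
  Start: x ≡ 2 (mod 5).
  Combine with x ≡ 14 (mod 17); new modulus lcm = 85.
    Write x = 2 + 5·t and substitute into x ≡ 14 (mod 17): 5·t ≡ 14 − 2 = 12 (mod 17).
    The inverse of 5 mod 17 is 7 (since 5·7 = 35 = 2·17 + 1), so t ≡ 7·12 = 84 ≡ 16 (mod 17).
    Then x = 2 + 5·16 = 82, valid modulo lcm(5, 17) = 85: x ≡ 82 (mod 85).
  Combine with x ≡ 5 (mod 9); new modulus lcm = 765.
    Write x = 82 + 85·t and substitute into x ≡ 5 (mod 9): 85·t ≡ 5 − 82 = -77 (mod 9).
    Reduce coefficients mod 9: 4·t ≡ 4 (mod 9).
    The inverse of 4 mod 9 is 7 (since 4·7 = 28 = 3·9 + 1), so t ≡ 7·4 = 28 ≡ 1 (mod 9).
    Then x = 82 + 85·1 = 167, valid modulo lcm(85, 9) = 765: x ≡ 167 (mod 765).
  Combine with x ≡ 1 (mod 7); new modulus lcm = 5355.
    Write x = 167 + 765·t and substitute into x ≡ 1 (mod 7): 765·t ≡ 1 − 167 = -166 (mod 7).
    Reduce coefficients mod 7: 2·t ≡ 2 (mod 7).
    The inverse of 2 mod 7 is 4 (since 2·4 = 8 = 1·7 + 1), so t ≡ 4·2 = 8 ≡ 1 (mod 7).
    Then x = 167 + 765·1 = 932, valid modulo lcm(765, 7) = 5355: x ≡ 932 (mod 5355).
  Combine with x ≡ 1 (mod 4); new modulus lcm = 21420.
    Write x = 932 + 5355·t and substitute into x ≡ 1 (mod 4): 5355·t ≡ 1 − 932 = -931 (mod 4).
    Reduce coefficients mod 4: 3·t ≡ 1 (mod 4).
    The inverse of 3 mod 4 is 3 (since 3·3 = 9 = 2·4 + 1), so t ≡ 3·1 = 3 ≡ 3 (mod 4).
    Then x = 932 + 5355·3 = 16997, valid modulo lcm(5355, 4) = 21420: x ≡ 16997 (mod 21420).
Verify against each original: 16997 mod 5 = 2, 16997 mod 17 = 14, 16997 mod 9 = 5, 16997 mod 7 = 1, 16997 mod 4 = 1.

x ≡ 16997 (mod 21420).


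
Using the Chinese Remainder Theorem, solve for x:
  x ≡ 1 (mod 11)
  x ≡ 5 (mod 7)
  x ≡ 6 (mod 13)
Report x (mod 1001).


Moduli 11, 7, 13 are pairwise coprime; by CRT there is a unique solution modulo M = 11 · 7 · 13 = 1001.
Solve pairwise, accumulating the modulus:
  Start with x ≡ 1 (mod 11).
  Combine with x ≡ 5 (mod 7): since gcd(11, 7) = 1, we get a unique residue mod 77.
    Write x = 1 + 11·t and substitute into x ≡ 5 (mod 7): 11·t ≡ 5 − 1 = 4 (mod 7).
    Reduce coefficients mod 7: 4·t ≡ 4 (mod 7).
    The inverse of 4 mod 7 is 2 (since 4·2 = 8 = 1·7 + 1), so t ≡ 2·4 = 8 ≡ 1 (mod 7).
    Then x = 1 + 11·1 = 12, valid modulo lcm(11, 7) = 77: x ≡ 12 (mod 77).
  Combine with x ≡ 6 (mod 13): since gcd(77, 13) = 1, we get a unique residue mod 1001.
    Write x = 12 + 77·t and substitute into x ≡ 6 (mod 13): 77·t ≡ 6 − 12 = -6 (mod 13).
    Reduce coefficients mod 13: 12·t ≡ 7 (mod 13).
    The inverse of 12 mod 13 is 12 (since 12·12 = 144 = 11·13 + 1), so t ≡ 12·7 = 84 ≡ 6 (mod 13).
    Then x = 12 + 77·6 = 474, valid modulo lcm(77, 13) = 1001: x ≡ 474 (mod 1001).
Verify: 474 mod 11 = 1 ✓, 474 mod 7 = 5 ✓, 474 mod 13 = 6 ✓.

x ≡ 474 (mod 1001).


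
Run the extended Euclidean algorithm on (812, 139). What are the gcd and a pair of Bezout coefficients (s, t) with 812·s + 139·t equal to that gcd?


Euclidean algorithm on (812, 139) — divide until remainder is 0:
  812 = 5 · 139 + 117
  139 = 1 · 117 + 22
  117 = 5 · 22 + 7
  22 = 3 · 7 + 1
  7 = 7 · 1 + 0
gcd(812, 139) = 1.
Track Bezout coefficients alongside the remainders: start with r₀ = 812 = a·1 + b·0 (s = 1, t = 0) and r₁ = 139 = a·0 + b·1 (s = 0, t = 1); each new remainder r_{k+1} = r_{k-1} − q_k·r_k inherits s_{k+1} = s_{k-1} − q_k·s_k, t_{k+1} = t_{k-1} − q_k·t_k, so r_k = a·s_k + b·t_k at every step:
  q = 5: r = 117, s = 1 − 5·0 = 1, t = 0 − 5·1 = -5  (check: 812·1 + 139·(-5) = 117)
  q = 1: r = 22, s = 0 − 1·1 = -1, t = 1 − 1·(-5) = 6  (check: 812·(-1) + 139·6 = 22)
  q = 5: r = 7, s = 1 − 5·(-1) = 6, t = -5 − 5·6 = -35  (check: 812·6 + 139·(-35) = 7)
  q = 3: r = 1, s = -1 − 3·6 = -19, t = 6 − 3·(-35) = 111  (check: 812·(-19) + 139·111 = 1)
The row with r = 1 (the gcd) gives the Bezout coefficients s = -19, t = 111.
Result: 812 · (-19) + 139 · (111) = 1.

gcd(812, 139) = 1; s = -19, t = 111 (check: 812·(-19) + 139·111 = 1).


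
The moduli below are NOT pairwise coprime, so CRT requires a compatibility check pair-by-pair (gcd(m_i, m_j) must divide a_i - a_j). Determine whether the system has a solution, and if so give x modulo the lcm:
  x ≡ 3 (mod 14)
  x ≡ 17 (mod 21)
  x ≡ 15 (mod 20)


Moduli 14, 21, 20 are not pairwise coprime, so CRT works modulo lcm(m_i) when all pairwise compatibility conditions hold.
Pairwise compatibility: gcd(m_i, m_j) must divide a_i - a_j for every pair.
Merge one congruence at a time:
  Start: x ≡ 3 (mod 14).
  Combine with x ≡ 17 (mod 21): gcd(14, 21) = 7; 17 - 3 = 14, which IS divisible by 7, so compatible.
    Write x = 3 + 14·t and substitute into x ≡ 17 (mod 21): 14·t ≡ 17 − 3 = 14 (mod 21).
    Divide the congruence (and modulus) by g = 7: 2·t ≡ 2 (mod 3).
    The inverse of 2 mod 3 is 2 (since 2·2 = 4 = 1·3 + 1), so t ≡ 2·2 = 4 ≡ 1 (mod 3).
    Then x = 3 + 14·1 = 17, valid modulo lcm(14, 21) = 42: x ≡ 17 (mod 42).
  Combine with x ≡ 15 (mod 20): gcd(42, 20) = 2; 15 - 17 = -2, which IS divisible by 2, so compatible.
    Write x = 17 + 42·t and substitute into x ≡ 15 (mod 20): 42·t ≡ 15 − 17 = -2 (mod 20).
    Divide the congruence (and modulus) by g = 2: 21·t ≡ -1 (mod 10).
    Reduce coefficients mod 10: 1·t ≡ 9 (mod 10).
    So t ≡ 9 (mod 10).
    Then x = 17 + 42·9 = 395, valid modulo lcm(42, 20) = 420: x ≡ 395 (mod 420).
Verify: 395 mod 14 = 3, 395 mod 21 = 17, 395 mod 20 = 15.

x ≡ 395 (mod 420).


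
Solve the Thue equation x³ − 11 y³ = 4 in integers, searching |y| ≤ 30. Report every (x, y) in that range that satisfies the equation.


The equation is x³ - 11y³ = 4. For fixed y, x³ = 11·y³ + 4, so a solution requires the RHS to be a perfect cube.
Strategy: iterate y from -30 to 30, compute RHS = 11·y³ + 4, and check whether it is a (positive or negative) perfect cube.
Check small values of y:
  y = 0: RHS = 4 is not a perfect cube.
  y = 1: RHS = 15 is not a perfect cube.
  y = -1: RHS = -7 is not a perfect cube.
  y = 2: RHS = 92 is not a perfect cube.
  y = -2: RHS = -84 is not a perfect cube.
  y = 3: RHS = 301 is not a perfect cube.
  y = -3: RHS = -293 is not a perfect cube.
Continuing the search up to |y| = 30 finds no solutions either.
No (x, y) in the scanned range satisfies the equation.

No integer solutions with |y| ≤ 30.


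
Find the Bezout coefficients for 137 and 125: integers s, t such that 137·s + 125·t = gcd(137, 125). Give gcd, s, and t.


Euclidean algorithm on (137, 125) — divide until remainder is 0:
  137 = 1 · 125 + 12
  125 = 10 · 12 + 5
  12 = 2 · 5 + 2
  5 = 2 · 2 + 1
  2 = 2 · 1 + 0
gcd(137, 125) = 1.
Track Bezout coefficients alongside the remainders: start with r₀ = 137 = a·1 + b·0 (s = 1, t = 0) and r₁ = 125 = a·0 + b·1 (s = 0, t = 1); each new remainder r_{k+1} = r_{k-1} − q_k·r_k inherits s_{k+1} = s_{k-1} − q_k·s_k, t_{k+1} = t_{k-1} − q_k·t_k, so r_k = a·s_k + b·t_k at every step:
  q = 1: r = 12, s = 1 − 1·0 = 1, t = 0 − 1·1 = -1  (check: 137·1 + 125·(-1) = 12)
  q = 10: r = 5, s = 0 − 10·1 = -10, t = 1 − 10·(-1) = 11  (check: 137·(-10) + 125·11 = 5)
  q = 2: r = 2, s = 1 − 2·(-10) = 21, t = -1 − 2·11 = -23  (check: 137·21 + 125·(-23) = 2)
  q = 2: r = 1, s = -10 − 2·21 = -52, t = 11 − 2·(-23) = 57  (check: 137·(-52) + 125·57 = 1)
The row with r = 1 (the gcd) gives the Bezout coefficients s = -52, t = 57.
Result: 137 · (-52) + 125 · (57) = 1.

gcd(137, 125) = 1; s = -52, t = 57 (check: 137·(-52) + 125·57 = 1).


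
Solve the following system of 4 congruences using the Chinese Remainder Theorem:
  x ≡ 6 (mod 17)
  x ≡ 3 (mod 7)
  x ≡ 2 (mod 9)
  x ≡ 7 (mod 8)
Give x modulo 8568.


Product of moduli M = 17 · 7 · 9 · 8 = 8568.
Merge one congruence at a time:
  Start: x ≡ 6 (mod 17).
  Combine with x ≡ 3 (mod 7); new modulus lcm = 119.
    Write x = 6 + 17·t and substitute into x ≡ 3 (mod 7): 17·t ≡ 3 − 6 = -3 (mod 7).
    Reduce coefficients mod 7: 3·t ≡ 4 (mod 7).
    The inverse of 3 mod 7 is 5 (since 3·5 = 15 = 2·7 + 1), so t ≡ 5·4 = 20 ≡ 6 (mod 7).
    Then x = 6 + 17·6 = 108, valid modulo lcm(17, 7) = 119: x ≡ 108 (mod 119).
  Combine with x ≡ 2 (mod 9); new modulus lcm = 1071.
    Write x = 108 + 119·t and substitute into x ≡ 2 (mod 9): 119·t ≡ 2 − 108 = -106 (mod 9).
    Reduce coefficients mod 9: 2·t ≡ 2 (mod 9).
    The inverse of 2 mod 9 is 5 (since 2·5 = 10 = 1·9 + 1), so t ≡ 5·2 = 10 ≡ 1 (mod 9).
    Then x = 108 + 119·1 = 227, valid modulo lcm(119, 9) = 1071: x ≡ 227 (mod 1071).
  Combine with x ≡ 7 (mod 8); new modulus lcm = 8568.
    Write x = 227 + 1071·t and substitute into x ≡ 7 (mod 8): 1071·t ≡ 7 − 227 = -220 (mod 8).
    Reduce coefficients mod 8: 7·t ≡ 4 (mod 8).
    The inverse of 7 mod 8 is 7 (since 7·7 = 49 = 6·8 + 1), so t ≡ 7·4 = 28 ≡ 4 (mod 8).
    Then x = 227 + 1071·4 = 4511, valid modulo lcm(1071, 8) = 8568: x ≡ 4511 (mod 8568).
Verify against each original: 4511 mod 17 = 6, 4511 mod 7 = 3, 4511 mod 9 = 2, 4511 mod 8 = 7.

x ≡ 4511 (mod 8568).


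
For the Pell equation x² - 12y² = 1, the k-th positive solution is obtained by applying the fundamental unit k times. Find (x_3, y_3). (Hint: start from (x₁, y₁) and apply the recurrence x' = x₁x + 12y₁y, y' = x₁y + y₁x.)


Step 1: Find the fundamental solution (x₁, y₁) of x² - 12y² = 1.
  Expand √12 as a continued fraction. a₀ = ⌊√12⌋ = 3; iterate m_{k+1} = d_k·a_k − m_k, d_{k+1} = (12 − m_{k+1}²)/d_k, a_{k+1} = ⌊(a₀ + m_{k+1})/d_{k+1}⌋ (starting m₀ = 0, d₀ = 1), with convergents p_k = a_k·p_{k-1} + p_{k-2}, q_k = a_k·q_{k-1} + q_{k-2} (p₋₁ = 1, q₋₁ = 0):
  k = 0: a₀ = 3; p₀/q₀ = 3/1; p₀² − 12·q₀² = 9 − 12 = -3.
  k = 1: m = 3, d = 3, a = ⌊(3 + 3)/3⌋ = 2; p/q = (2·3 + 1)/(2·1 + 0) = 7/2; p² − 12·q² = 49 − 48 = 1.
  The first convergent with p² − 12·q² = 1 gives the fundamental solution (x₁, y₁) = (7, 2).
Step 2: Apply the recurrence (x_{n+1}, y_{n+1}) = (x₁x_n + 12y₁y_n, x₁y_n + y₁x_n) repeatedly.
  From (x_1, y_1) = (7, 2): x_2 = 7·7 + 12·2·2 = 97; y_2 = 7·2 + 2·7 = 28.
  From (x_2, y_2) = (97, 28): x_3 = 7·97 + 12·2·28 = 1351; y_3 = 7·28 + 2·97 = 390.
Step 3: Verify x_3² - 12·y_3² = 1825201 - 1825200 = 1 (should be 1). ✓

(x_1, y_1) = (7, 2); (x_3, y_3) = (1351, 390).


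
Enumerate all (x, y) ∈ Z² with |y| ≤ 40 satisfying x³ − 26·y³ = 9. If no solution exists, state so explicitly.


The equation is x³ - 26y³ = 9. For fixed y, x³ = 26·y³ + 9, so a solution requires the RHS to be a perfect cube.
Strategy: iterate y from -40 to 40, compute RHS = 26·y³ + 9, and check whether it is a (positive or negative) perfect cube.
Check small values of y:
  y = 0: RHS = 9 is not a perfect cube.
  y = 1: RHS = 35 is not a perfect cube.
  y = -1: RHS = -17 is not a perfect cube.
  y = 2: RHS = 217 is not a perfect cube.
  y = -2: RHS = -199 is not a perfect cube.
  y = 3: RHS = 711 is not a perfect cube.
  y = -3: RHS = -693 is not a perfect cube.
Continuing the search up to |y| = 40 finds no solutions either.
No (x, y) in the scanned range satisfies the equation.

No integer solutions with |y| ≤ 40.


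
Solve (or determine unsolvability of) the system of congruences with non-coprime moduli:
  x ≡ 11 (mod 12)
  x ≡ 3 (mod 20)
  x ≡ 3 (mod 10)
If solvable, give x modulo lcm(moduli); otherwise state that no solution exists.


Moduli 12, 20, 10 are not pairwise coprime, so CRT works modulo lcm(m_i) when all pairwise compatibility conditions hold.
Pairwise compatibility: gcd(m_i, m_j) must divide a_i - a_j for every pair.
Merge one congruence at a time:
  Start: x ≡ 11 (mod 12).
  Combine with x ≡ 3 (mod 20): gcd(12, 20) = 4; 3 - 11 = -8, which IS divisible by 4, so compatible.
    Write x = 11 + 12·t and substitute into x ≡ 3 (mod 20): 12·t ≡ 3 − 11 = -8 (mod 20).
    Divide the congruence (and modulus) by g = 4: 3·t ≡ -2 (mod 5).
    Reduce coefficients mod 5: 3·t ≡ 3 (mod 5).
    The inverse of 3 mod 5 is 2 (since 3·2 = 6 = 1·5 + 1), so t ≡ 2·3 = 6 ≡ 1 (mod 5).
    Then x = 11 + 12·1 = 23, valid modulo lcm(12, 20) = 60: x ≡ 23 (mod 60).
  Combine with x ≡ 3 (mod 10): gcd(60, 10) = 10; 3 - 23 = -20, which IS divisible by 10, so compatible.
    Write x = 23 + 60·t and substitute into x ≡ 3 (mod 10): 60·t ≡ 3 − 23 = -20 (mod 10).
    Divide the congruence (and modulus) by g = 10: 6·t ≡ -2 (mod 1).
    Modulo 1 every t works; take t = 0.
    Then x = 23 + 60·0 = 23, valid modulo lcm(60, 10) = 60: x ≡ 23 (mod 60).
Verify: 23 mod 12 = 11, 23 mod 20 = 3, 23 mod 10 = 3.

x ≡ 23 (mod 60).


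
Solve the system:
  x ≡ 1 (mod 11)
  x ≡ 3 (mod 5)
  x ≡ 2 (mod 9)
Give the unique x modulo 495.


Moduli 11, 5, 9 are pairwise coprime; by CRT there is a unique solution modulo M = 11 · 5 · 9 = 495.
Solve pairwise, accumulating the modulus:
  Start with x ≡ 1 (mod 11).
  Combine with x ≡ 3 (mod 5): since gcd(11, 5) = 1, we get a unique residue mod 55.
    Write x = 1 + 11·t and substitute into x ≡ 3 (mod 5): 11·t ≡ 3 − 1 = 2 (mod 5).
    Reduce coefficients mod 5: 1·t ≡ 2 (mod 5).
    So t ≡ 2 (mod 5).
    Then x = 1 + 11·2 = 23, valid modulo lcm(11, 5) = 55: x ≡ 23 (mod 55).
  Combine with x ≡ 2 (mod 9): since gcd(55, 9) = 1, we get a unique residue mod 495.
    Write x = 23 + 55·t and substitute into x ≡ 2 (mod 9): 55·t ≡ 2 − 23 = -21 (mod 9).
    Reduce coefficients mod 9: 1·t ≡ 6 (mod 9).
    So t ≡ 6 (mod 9).
    Then x = 23 + 55·6 = 353, valid modulo lcm(55, 9) = 495: x ≡ 353 (mod 495).
Verify: 353 mod 11 = 1 ✓, 353 mod 5 = 3 ✓, 353 mod 9 = 2 ✓.

x ≡ 353 (mod 495).


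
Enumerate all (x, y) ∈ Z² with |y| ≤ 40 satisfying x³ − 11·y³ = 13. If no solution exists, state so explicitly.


The equation is x³ - 11y³ = 13. For fixed y, x³ = 11·y³ + 13, so a solution requires the RHS to be a perfect cube.
Strategy: iterate y from -40 to 40, compute RHS = 11·y³ + 13, and check whether it is a (positive or negative) perfect cube.
Check small values of y:
  y = 0: RHS = 13 is not a perfect cube.
  y = 1: RHS = 24 is not a perfect cube.
  y = -1: RHS = 2 is not a perfect cube.
  y = 2: RHS = 101 is not a perfect cube.
  y = -2: RHS = -75 is not a perfect cube.
  y = 3: RHS = 310 is not a perfect cube.
  y = -3: RHS = -284 is not a perfect cube.
Continuing the search up to |y| = 40 finds no solutions either.
No (x, y) in the scanned range satisfies the equation.

No integer solutions with |y| ≤ 40.
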